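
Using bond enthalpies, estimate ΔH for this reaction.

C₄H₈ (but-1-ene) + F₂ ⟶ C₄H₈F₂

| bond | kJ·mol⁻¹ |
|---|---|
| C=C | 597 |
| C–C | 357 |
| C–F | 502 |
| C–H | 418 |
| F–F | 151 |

Bonds broken (reactants):
  C–C: 2 × 357 = 714
  C–H: 8 × 418 = 3344
  C=C: 1 × 597 = 597
  F–F: 1 × 151 = 151
  Σ(broken) = 4806 kJ
Bonds formed (products):
  C–C: 3 × 357 = 1071
  C–F: 2 × 502 = 1004
  C–H: 8 × 418 = 3344
  Σ(formed) = 5419 kJ
ΔH = Σ(broken) − Σ(formed) = 4806 − 5419 = −613 kJ

ΔH ≈ −613 kJ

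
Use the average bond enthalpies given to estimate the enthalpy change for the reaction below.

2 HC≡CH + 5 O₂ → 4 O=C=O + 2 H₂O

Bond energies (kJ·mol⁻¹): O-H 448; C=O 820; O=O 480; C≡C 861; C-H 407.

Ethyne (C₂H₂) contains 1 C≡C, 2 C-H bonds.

ΔH ≈ −2602 kJ

Bonds broken (reactants):
  C≡C: 2 × 861 = 1722
  C-H: 4 × 407 = 1628
  O=O: 5 × 480 = 2400
  Σ(broken) = 5750 kJ
Bonds formed (products):
  C=O: 8 × 820 = 6560
  O-H: 4 × 448 = 1792
  Σ(formed) = 8352 kJ
ΔH = Σ(broken) − Σ(formed) = 5750 − 8352 = −2602 kJ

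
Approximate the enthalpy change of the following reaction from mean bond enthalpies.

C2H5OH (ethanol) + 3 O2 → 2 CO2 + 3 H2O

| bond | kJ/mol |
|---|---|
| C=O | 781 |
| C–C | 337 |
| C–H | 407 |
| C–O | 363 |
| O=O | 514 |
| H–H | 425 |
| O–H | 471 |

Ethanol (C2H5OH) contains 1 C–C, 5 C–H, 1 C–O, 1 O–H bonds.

ΔH ≈ −1202 kJ

Bonds broken (reactants):
  C–C: 1 × 337 = 337
  C–H: 5 × 407 = 2035
  C–O: 1 × 363 = 363
  O–H: 1 × 471 = 471
  O=O: 3 × 514 = 1542
  Σ(broken) = 4748 kJ
Bonds formed (products):
  C=O: 4 × 781 = 3124
  O–H: 6 × 471 = 2826
  Σ(formed) = 5950 kJ
ΔH = Σ(broken) − Σ(formed) = 4748 − 5950 = −1202 kJ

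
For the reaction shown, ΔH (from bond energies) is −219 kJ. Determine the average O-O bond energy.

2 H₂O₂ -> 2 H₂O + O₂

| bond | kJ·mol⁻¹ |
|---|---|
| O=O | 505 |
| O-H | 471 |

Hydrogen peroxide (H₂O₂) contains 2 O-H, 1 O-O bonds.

D(O-O) ≈ 143 kJ/mol

Let D be the O-O bond energy.
Σ(broken) = 4×471 + 2×D = 1884 + 2D
Σ(formed) = 4×471 + 1×505 = 2389
ΔH = Σ(broken) − Σ(formed) = (1884 + 2D) − (2389) = −505 + 2D
Setting this equal to −219 kJ gives 2D = 286, so D = 143 kJ/mol.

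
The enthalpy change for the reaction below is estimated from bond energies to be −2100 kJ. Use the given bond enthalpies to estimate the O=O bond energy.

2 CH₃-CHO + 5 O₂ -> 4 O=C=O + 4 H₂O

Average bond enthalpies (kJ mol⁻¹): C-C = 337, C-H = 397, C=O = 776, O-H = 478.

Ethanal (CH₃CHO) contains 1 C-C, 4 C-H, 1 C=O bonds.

Let D be the O=O bond energy.
Σ(broken) = 2×337 + 8×397 + 2×776 + 5×D = 5402 + 5D
Σ(formed) = 8×776 + 8×478 = 10032
ΔH = Σ(broken) − Σ(formed) = (5402 + 5D) − (10032) = −4630 + 5D
Setting this equal to −2100 kJ gives 5D = 2530, so D = 506 kJ/mol.

D(O=O) ≈ 506 kJ/mol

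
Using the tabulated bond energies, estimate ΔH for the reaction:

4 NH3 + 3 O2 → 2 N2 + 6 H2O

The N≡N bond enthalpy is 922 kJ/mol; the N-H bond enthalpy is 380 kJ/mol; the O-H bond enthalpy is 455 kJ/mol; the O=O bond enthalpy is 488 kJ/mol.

Bonds broken (reactants):
  N-H: 12 × 380 = 4560
  O=O: 3 × 488 = 1464
  Σ(broken) = 6024 kJ
Bonds formed (products):
  N≡N: 2 × 922 = 1844
  O-H: 12 × 455 = 5460
  Σ(formed) = 7304 kJ
ΔH = Σ(broken) − Σ(formed) = 6024 − 7304 = −1280 kJ

ΔH ≈ −1280 kJ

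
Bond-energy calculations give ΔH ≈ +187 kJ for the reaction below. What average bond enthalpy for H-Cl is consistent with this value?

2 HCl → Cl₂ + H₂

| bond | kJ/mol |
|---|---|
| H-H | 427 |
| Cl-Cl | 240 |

Let D be the H-Cl bond energy.
Σ(broken) = 2×D = 2D
Σ(formed) = 1×240 + 1×427 = 667
ΔH = Σ(broken) − Σ(formed) = (2D) − (667) = −667 + 2D
Setting this equal to +187 kJ gives 2D = 854, so D = 427 kJ/mol.

D(H-Cl) ≈ 427 kJ/mol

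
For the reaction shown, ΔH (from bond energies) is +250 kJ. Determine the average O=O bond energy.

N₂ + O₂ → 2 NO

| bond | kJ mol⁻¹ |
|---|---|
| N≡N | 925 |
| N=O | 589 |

Let D be the O=O bond energy.
Σ(broken) = 1×925 + 1×D = 925 + D
Σ(formed) = 2×589 = 1178
ΔH = Σ(broken) − Σ(formed) = (925 + D) − (1178) = −253 + D
Setting this equal to +250 kJ gives D = 503 kJ/mol.

D(O=O) ≈ 503 kJ/mol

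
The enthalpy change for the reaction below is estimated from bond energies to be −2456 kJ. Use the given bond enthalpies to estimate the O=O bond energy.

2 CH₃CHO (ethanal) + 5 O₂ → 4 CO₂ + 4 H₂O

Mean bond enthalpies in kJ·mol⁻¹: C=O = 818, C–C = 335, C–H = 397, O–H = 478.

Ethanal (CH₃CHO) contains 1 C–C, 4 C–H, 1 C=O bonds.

D(O=O) ≈ 486 kJ/mol

Let D be the O=O bond energy.
Σ(broken) = 2×335 + 8×397 + 2×818 + 5×D = 5482 + 5D
Σ(formed) = 8×818 + 8×478 = 10368
ΔH = Σ(broken) − Σ(formed) = (5482 + 5D) − (10368) = −4886 + 5D
Setting this equal to −2456 kJ gives 5D = 2430, so D = 486 kJ/mol.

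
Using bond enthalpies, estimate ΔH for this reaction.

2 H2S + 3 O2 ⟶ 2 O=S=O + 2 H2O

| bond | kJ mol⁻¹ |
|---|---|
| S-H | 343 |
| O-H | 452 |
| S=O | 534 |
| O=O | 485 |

Bonds broken (reactants):
  O=O: 3 × 485 = 1455
  S-H: 4 × 343 = 1372
  Σ(broken) = 2827 kJ
Bonds formed (products):
  O-H: 4 × 452 = 1808
  S=O: 4 × 534 = 2136
  Σ(formed) = 3944 kJ
ΔH = Σ(broken) − Σ(formed) = 2827 − 3944 = −1117 kJ

ΔH ≈ −1117 kJ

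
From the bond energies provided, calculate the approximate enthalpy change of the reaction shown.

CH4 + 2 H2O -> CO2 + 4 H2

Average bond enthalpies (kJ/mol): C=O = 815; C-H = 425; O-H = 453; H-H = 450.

Bonds broken (reactants):
  C-H: 4 × 425 = 1700
  O-H: 4 × 453 = 1812
  Σ(broken) = 3512 kJ
Bonds formed (products):
  C=O: 2 × 815 = 1630
  H-H: 4 × 450 = 1800
  Σ(formed) = 3430 kJ
ΔH = Σ(broken) − Σ(formed) = 3512 − 3430 = +82 kJ

ΔH ≈ +82 kJ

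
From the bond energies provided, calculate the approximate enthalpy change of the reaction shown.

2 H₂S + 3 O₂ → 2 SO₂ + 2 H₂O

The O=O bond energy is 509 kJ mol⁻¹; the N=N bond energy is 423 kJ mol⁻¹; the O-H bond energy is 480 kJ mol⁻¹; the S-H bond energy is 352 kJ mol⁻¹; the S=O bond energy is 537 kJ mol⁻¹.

Bonds broken (reactants):
  O=O: 3 × 509 = 1527
  S-H: 4 × 352 = 1408
  Σ(broken) = 2935 kJ
Bonds formed (products):
  O-H: 4 × 480 = 1920
  S=O: 4 × 537 = 2148
  Σ(formed) = 4068 kJ
ΔH = Σ(broken) − Σ(formed) = 2935 − 4068 = −1133 kJ

ΔH ≈ −1133 kJ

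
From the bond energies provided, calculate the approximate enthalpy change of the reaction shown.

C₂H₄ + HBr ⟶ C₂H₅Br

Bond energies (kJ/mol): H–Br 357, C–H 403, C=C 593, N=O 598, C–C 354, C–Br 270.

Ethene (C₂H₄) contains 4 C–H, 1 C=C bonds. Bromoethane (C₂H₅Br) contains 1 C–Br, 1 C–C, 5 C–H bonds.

Bonds broken (reactants):
  C–H: 4 × 403 = 1612
  C=C: 1 × 593 = 593
  H–Br: 1 × 357 = 357
  Σ(broken) = 2562 kJ
Bonds formed (products):
  C–Br: 1 × 270 = 270
  C–C: 1 × 354 = 354
  C–H: 5 × 403 = 2015
  Σ(formed) = 2639 kJ
ΔH = Σ(broken) − Σ(formed) = 2562 − 2639 = −77 kJ

ΔH ≈ −77 kJ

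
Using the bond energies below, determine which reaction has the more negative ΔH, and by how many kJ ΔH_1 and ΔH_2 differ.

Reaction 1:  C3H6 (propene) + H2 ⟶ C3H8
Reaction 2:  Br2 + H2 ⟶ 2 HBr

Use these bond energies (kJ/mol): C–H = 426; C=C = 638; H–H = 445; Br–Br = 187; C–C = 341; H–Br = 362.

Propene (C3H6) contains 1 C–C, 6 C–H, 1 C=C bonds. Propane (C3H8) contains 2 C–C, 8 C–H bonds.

Reaction 1:
  Bonds broken (reactants):
    C–C: 1 × 341 = 341
    C–H: 6 × 426 = 2556
    C=C: 1 × 638 = 638
    H–H: 1 × 445 = 445
    Σ(broken) = 3980 kJ
  Bonds formed (products):
    C–C: 2 × 341 = 682
    C–H: 8 × 426 = 3408
    Σ(formed) = 4090 kJ
  ΔH_1 = 3980 − 4090 = −110 kJ
Reaction 2:
  Bonds broken (reactants):
    Br–Br: 1 × 187 = 187
    H–H: 1 × 445 = 445
    Σ(broken) = 632 kJ
  Bonds formed (products):
    H–Br: 2 × 362 = 724
    Σ(formed) = 724 kJ
  ΔH_2 = 632 − 724 = −92 kJ
ΔH_1 − ΔH_2 = −18 kJ, so reaction 1 has the more negative ΔH; |ΔH_1 − ΔH_2| = 18 kJ.

Reaction 1, by 18 kJ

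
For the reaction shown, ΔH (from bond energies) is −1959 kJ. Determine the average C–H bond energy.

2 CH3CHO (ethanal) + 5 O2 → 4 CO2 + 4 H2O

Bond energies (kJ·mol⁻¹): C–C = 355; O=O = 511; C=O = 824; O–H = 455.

Let D be the C–H bond energy.
Σ(broken) = 2×355 + 8×D + 2×824 + 5×511 = 4913 + 8D
Σ(formed) = 8×824 + 8×455 = 10232
ΔH = Σ(broken) − Σ(formed) = (4913 + 8D) − (10232) = −5319 + 8D
Setting this equal to −1959 kJ gives 8D = 3360, so D = 420 kJ/mol.

D(C–H) ≈ 420 kJ/mol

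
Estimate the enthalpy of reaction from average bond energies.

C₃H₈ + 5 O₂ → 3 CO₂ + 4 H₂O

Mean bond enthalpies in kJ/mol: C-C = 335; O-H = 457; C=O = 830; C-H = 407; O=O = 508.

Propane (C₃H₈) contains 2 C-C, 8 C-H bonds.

Bonds broken (reactants):
  C-C: 2 × 335 = 670
  C-H: 8 × 407 = 3256
  O=O: 5 × 508 = 2540
  Σ(broken) = 6466 kJ
Bonds formed (products):
  C=O: 6 × 830 = 4980
  O-H: 8 × 457 = 3656
  Σ(formed) = 8636 kJ
ΔH = Σ(broken) − Σ(formed) = 6466 − 8636 = −2170 kJ

ΔH ≈ −2170 kJ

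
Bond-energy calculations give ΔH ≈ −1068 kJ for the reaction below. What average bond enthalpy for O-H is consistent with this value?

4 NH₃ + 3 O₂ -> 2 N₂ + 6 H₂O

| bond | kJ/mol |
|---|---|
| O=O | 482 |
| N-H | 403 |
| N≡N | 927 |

D(O-H) ≈ 458 kJ/mol

Let D be the O-H bond energy.
Σ(broken) = 12×403 + 3×482 = 6282
Σ(formed) = 2×927 + 12×D = 1854 + 12D
ΔH = Σ(broken) − Σ(formed) = (6282) − (1854 + 12D) = +4428 − 12D
Setting this equal to −1068 kJ gives 12D = 5496, so D = 458 kJ/mol.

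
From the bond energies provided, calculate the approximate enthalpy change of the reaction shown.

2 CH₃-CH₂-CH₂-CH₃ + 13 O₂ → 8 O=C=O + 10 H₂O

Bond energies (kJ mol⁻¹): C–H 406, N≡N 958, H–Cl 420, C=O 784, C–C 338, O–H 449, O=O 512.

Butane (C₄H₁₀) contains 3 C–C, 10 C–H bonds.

Bonds broken (reactants):
  C–C: 6 × 338 = 2028
  C–H: 20 × 406 = 8120
  O=O: 13 × 512 = 6656
  Σ(broken) = 16804 kJ
Bonds formed (products):
  C=O: 16 × 784 = 12544
  O–H: 20 × 449 = 8980
  Σ(formed) = 21524 kJ
ΔH = Σ(broken) − Σ(formed) = 16804 − 21524 = −4720 kJ

ΔH ≈ −4720 kJ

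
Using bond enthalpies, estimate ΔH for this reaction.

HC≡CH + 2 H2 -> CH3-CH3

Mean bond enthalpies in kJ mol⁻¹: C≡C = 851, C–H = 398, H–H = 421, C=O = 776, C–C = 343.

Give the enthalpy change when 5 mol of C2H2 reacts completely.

Bonds broken (reactants):
  C≡C: 1 × 851 = 851
  C–H: 2 × 398 = 796
  H–H: 2 × 421 = 842
  Σ(broken) = 2489 kJ
Bonds formed (products):
  C–C: 1 × 343 = 343
  C–H: 6 × 398 = 2388
  Σ(formed) = 2731 kJ
ΔH = Σ(broken) − Σ(formed) = 2489 − 2731 = −242 kJ
For 5× the reaction as written: 5 × (−242) = −1210 kJ

ΔH = −1210 kJ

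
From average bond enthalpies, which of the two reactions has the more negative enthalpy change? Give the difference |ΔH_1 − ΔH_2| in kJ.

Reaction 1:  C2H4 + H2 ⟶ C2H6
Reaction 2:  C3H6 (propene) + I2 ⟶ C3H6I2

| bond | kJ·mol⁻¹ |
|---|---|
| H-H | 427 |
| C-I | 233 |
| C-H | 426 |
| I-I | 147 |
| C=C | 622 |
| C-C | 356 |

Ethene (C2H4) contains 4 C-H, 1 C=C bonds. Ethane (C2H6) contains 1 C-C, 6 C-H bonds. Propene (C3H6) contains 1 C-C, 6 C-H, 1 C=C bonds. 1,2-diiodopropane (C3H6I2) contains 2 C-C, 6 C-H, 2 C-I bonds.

Reaction 1:
  Bonds broken (reactants):
    C-H: 4 × 426 = 1704
    C=C: 1 × 622 = 622
    H-H: 1 × 427 = 427
    Σ(broken) = 2753 kJ
  Bonds formed (products):
    C-C: 1 × 356 = 356
    C-H: 6 × 426 = 2556
    Σ(formed) = 2912 kJ
  ΔH_1 = 2753 − 2912 = −159 kJ
Reaction 2:
  Bonds broken (reactants):
    C-C: 1 × 356 = 356
    C-H: 6 × 426 = 2556
    C=C: 1 × 622 = 622
    I-I: 1 × 147 = 147
    Σ(broken) = 3681 kJ
  Bonds formed (products):
    C-C: 2 × 356 = 712
    C-H: 6 × 426 = 2556
    C-I: 2 × 233 = 466
    Σ(formed) = 3734 kJ
  ΔH_2 = 3681 − 3734 = −53 kJ
ΔH_1 − ΔH_2 = −106 kJ, so reaction 1 has the more negative ΔH; |ΔH_1 − ΔH_2| = 106 kJ.

Reaction 1, by 106 kJ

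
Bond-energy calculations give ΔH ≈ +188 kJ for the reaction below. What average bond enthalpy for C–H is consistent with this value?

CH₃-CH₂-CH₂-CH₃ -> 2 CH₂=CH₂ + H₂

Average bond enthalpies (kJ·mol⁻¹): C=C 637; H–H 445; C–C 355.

Let D be the C–H bond energy.
Σ(broken) = 3×355 + 10×D = 1065 + 10D
Σ(formed) = 8×D + 2×637 + 1×445 = 1719 + 8D
ΔH = Σ(broken) − Σ(formed) = (1065 + 10D) − (1719 + 8D) = −654 + 2D
Setting this equal to +188 kJ gives 2D = 842, so D = 421 kJ/mol.

D(C–H) ≈ 421 kJ/mol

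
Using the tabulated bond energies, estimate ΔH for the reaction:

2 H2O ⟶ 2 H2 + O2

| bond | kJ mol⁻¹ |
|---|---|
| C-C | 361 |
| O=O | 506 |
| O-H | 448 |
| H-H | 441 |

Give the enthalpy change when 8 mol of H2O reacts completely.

ΔH = +1616 kJ

Bonds broken (reactants):
  O-H: 4 × 448 = 1792
  Σ(broken) = 1792 kJ
Bonds formed (products):
  H-H: 2 × 441 = 882
  O=O: 1 × 506 = 506
  Σ(formed) = 1388 kJ
ΔH = Σ(broken) − Σ(formed) = 1792 − 1388 = +404 kJ
For 4× the reaction as written: 4 × (+404) = +1616 kJ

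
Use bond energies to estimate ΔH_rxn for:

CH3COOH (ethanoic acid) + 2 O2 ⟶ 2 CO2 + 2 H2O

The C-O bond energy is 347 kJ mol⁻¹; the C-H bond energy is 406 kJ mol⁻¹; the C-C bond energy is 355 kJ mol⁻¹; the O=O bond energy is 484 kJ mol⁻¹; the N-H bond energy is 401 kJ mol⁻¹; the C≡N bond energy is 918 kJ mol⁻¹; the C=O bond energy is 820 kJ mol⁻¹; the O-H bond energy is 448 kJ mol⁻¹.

Bonds broken (reactants):
  C-C: 1 × 355 = 355
  C-H: 3 × 406 = 1218
  C-O: 1 × 347 = 347
  C=O: 1 × 820 = 820
  O-H: 1 × 448 = 448
  O=O: 2 × 484 = 968
  Σ(broken) = 4156 kJ
Bonds formed (products):
  C=O: 4 × 820 = 3280
  O-H: 4 × 448 = 1792
  Σ(formed) = 5072 kJ
ΔH = Σ(broken) − Σ(formed) = 4156 − 5072 = −916 kJ

ΔH ≈ −916 kJ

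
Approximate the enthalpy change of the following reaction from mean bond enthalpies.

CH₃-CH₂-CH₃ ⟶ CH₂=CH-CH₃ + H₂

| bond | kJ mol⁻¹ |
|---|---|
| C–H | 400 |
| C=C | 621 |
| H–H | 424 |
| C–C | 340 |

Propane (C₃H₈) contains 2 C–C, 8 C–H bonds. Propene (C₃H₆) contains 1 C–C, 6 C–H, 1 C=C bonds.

ΔH ≈ +95 kJ

Bonds broken (reactants):
  C–C: 2 × 340 = 680
  C–H: 8 × 400 = 3200
  Σ(broken) = 3880 kJ
Bonds formed (products):
  C–C: 1 × 340 = 340
  C–H: 6 × 400 = 2400
  C=C: 1 × 621 = 621
  H–H: 1 × 424 = 424
  Σ(formed) = 3785 kJ
ΔH = Σ(broken) − Σ(formed) = 3880 − 3785 = +95 kJ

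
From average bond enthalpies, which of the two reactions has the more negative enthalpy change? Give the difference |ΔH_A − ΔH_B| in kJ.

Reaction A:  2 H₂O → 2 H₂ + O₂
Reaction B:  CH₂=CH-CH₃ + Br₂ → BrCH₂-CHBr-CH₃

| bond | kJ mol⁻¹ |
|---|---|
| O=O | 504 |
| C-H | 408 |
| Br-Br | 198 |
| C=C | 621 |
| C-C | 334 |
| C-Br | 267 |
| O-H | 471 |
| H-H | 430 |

Reaction B, by 569 kJ

Reaction A:
  Bonds broken (reactants):
    O-H: 4 × 471 = 1884
    Σ(broken) = 1884 kJ
  Bonds formed (products):
    H-H: 2 × 430 = 860
    O=O: 1 × 504 = 504
    Σ(formed) = 1364 kJ
  ΔH_A = 1884 − 1364 = +520 kJ
Reaction B:
  Bonds broken (reactants):
    Br-Br: 1 × 198 = 198
    C-C: 1 × 334 = 334
    C-H: 6 × 408 = 2448
    C=C: 1 × 621 = 621
    Σ(broken) = 3601 kJ
  Bonds formed (products):
    C-Br: 2 × 267 = 534
    C-C: 2 × 334 = 668
    C-H: 6 × 408 = 2448
    Σ(formed) = 3650 kJ
  ΔH_B = 3601 − 3650 = −49 kJ
ΔH_A − ΔH_B = +569 kJ, so reaction B has the more negative ΔH; |ΔH_A − ΔH_B| = 569 kJ.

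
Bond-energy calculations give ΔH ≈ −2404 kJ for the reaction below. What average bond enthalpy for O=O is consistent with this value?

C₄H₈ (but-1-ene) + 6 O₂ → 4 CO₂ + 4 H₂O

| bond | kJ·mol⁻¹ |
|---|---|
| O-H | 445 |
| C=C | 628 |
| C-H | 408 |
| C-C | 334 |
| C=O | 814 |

Let D be the O=O bond energy.
Σ(broken) = 2×334 + 8×408 + 1×628 + 6×D = 4560 + 6D
Σ(formed) = 8×814 + 8×445 = 10072
ΔH = Σ(broken) − Σ(formed) = (4560 + 6D) − (10072) = −5512 + 6D
Setting this equal to −2404 kJ gives 6D = 3108, so D = 518 kJ/mol.

D(O=O) ≈ 518 kJ/mol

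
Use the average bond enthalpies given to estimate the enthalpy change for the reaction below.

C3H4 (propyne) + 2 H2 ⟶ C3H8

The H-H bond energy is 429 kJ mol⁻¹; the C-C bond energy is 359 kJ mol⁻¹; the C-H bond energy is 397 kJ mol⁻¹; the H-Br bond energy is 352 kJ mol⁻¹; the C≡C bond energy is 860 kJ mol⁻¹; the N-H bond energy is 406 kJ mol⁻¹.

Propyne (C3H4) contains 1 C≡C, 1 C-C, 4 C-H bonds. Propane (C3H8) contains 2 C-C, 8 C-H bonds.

ΔH ≈ −229 kJ

Bonds broken (reactants):
  C≡C: 1 × 860 = 860
  C-C: 1 × 359 = 359
  C-H: 4 × 397 = 1588
  H-H: 2 × 429 = 858
  Σ(broken) = 3665 kJ
Bonds formed (products):
  C-C: 2 × 359 = 718
  C-H: 8 × 397 = 3176
  Σ(formed) = 3894 kJ
ΔH = Σ(broken) − Σ(formed) = 3665 − 3894 = −229 kJ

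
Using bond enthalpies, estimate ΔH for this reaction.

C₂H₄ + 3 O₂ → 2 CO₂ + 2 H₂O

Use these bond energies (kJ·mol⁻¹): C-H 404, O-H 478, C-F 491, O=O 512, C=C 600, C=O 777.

Bonds broken (reactants):
  C-H: 4 × 404 = 1616
  C=C: 1 × 600 = 600
  O=O: 3 × 512 = 1536
  Σ(broken) = 3752 kJ
Bonds formed (products):
  C=O: 4 × 777 = 3108
  O-H: 4 × 478 = 1912
  Σ(formed) = 5020 kJ
ΔH = Σ(broken) − Σ(formed) = 3752 − 5020 = −1268 kJ

ΔH ≈ −1268 kJ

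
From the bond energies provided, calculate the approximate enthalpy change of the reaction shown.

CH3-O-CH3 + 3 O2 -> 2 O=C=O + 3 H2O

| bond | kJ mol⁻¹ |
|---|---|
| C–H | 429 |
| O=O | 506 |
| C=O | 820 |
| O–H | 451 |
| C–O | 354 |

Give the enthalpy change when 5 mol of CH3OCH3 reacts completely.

Bonds broken (reactants):
  C–H: 6 × 429 = 2574
  C–O: 2 × 354 = 708
  O=O: 3 × 506 = 1518
  Σ(broken) = 4800 kJ
Bonds formed (products):
  C=O: 4 × 820 = 3280
  O–H: 6 × 451 = 2706
  Σ(formed) = 5986 kJ
ΔH = Σ(broken) − Σ(formed) = 4800 − 5986 = −1186 kJ
For 5× the reaction as written: 5 × (−1186) = −5930 kJ

ΔH = −5930 kJ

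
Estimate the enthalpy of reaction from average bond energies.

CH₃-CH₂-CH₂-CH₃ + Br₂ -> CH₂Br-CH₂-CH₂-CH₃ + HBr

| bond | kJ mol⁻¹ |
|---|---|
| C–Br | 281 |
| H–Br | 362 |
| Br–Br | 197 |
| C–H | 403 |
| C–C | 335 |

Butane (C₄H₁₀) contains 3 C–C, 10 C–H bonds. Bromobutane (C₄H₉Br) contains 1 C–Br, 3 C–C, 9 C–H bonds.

Bonds broken (reactants):
  Br–Br: 1 × 197 = 197
  C–C: 3 × 335 = 1005
  C–H: 10 × 403 = 4030
  Σ(broken) = 5232 kJ
Bonds formed (products):
  C–Br: 1 × 281 = 281
  C–C: 3 × 335 = 1005
  C–H: 9 × 403 = 3627
  H–Br: 1 × 362 = 362
  Σ(formed) = 5275 kJ
ΔH = Σ(broken) − Σ(formed) = 5232 − 5275 = −43 kJ

ΔH ≈ −43 kJ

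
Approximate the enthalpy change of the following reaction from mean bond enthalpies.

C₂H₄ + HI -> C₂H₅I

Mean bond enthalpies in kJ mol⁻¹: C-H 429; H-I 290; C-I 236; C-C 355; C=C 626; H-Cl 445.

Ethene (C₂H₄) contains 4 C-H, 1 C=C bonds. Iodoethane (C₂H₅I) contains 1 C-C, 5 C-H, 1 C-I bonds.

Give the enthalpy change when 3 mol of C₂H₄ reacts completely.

ΔH = −312 kJ

Bonds broken (reactants):
  C-H: 4 × 429 = 1716
  C=C: 1 × 626 = 626
  H-I: 1 × 290 = 290
  Σ(broken) = 2632 kJ
Bonds formed (products):
  C-C: 1 × 355 = 355
  C-H: 5 × 429 = 2145
  C-I: 1 × 236 = 236
  Σ(formed) = 2736 kJ
ΔH = Σ(broken) − Σ(formed) = 2632 − 2736 = −104 kJ
For 3× the reaction as written: 3 × (−104) = −312 kJ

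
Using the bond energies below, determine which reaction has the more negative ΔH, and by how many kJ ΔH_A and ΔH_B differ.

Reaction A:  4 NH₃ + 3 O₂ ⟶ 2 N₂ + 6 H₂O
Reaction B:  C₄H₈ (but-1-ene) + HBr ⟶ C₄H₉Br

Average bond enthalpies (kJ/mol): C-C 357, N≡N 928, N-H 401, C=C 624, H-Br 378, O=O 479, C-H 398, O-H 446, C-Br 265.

Reaction A, by 941 kJ

Reaction A:
  Bonds broken (reactants):
    N-H: 12 × 401 = 4812
    O=O: 3 × 479 = 1437
    Σ(broken) = 6249 kJ
  Bonds formed (products):
    N≡N: 2 × 928 = 1856
    O-H: 12 × 446 = 5352
    Σ(formed) = 7208 kJ
  ΔH_A = 6249 − 7208 = −959 kJ
Reaction B:
  Bonds broken (reactants):
    C-C: 2 × 357 = 714
    C-H: 8 × 398 = 3184
    C=C: 1 × 624 = 624
    H-Br: 1 × 378 = 378
    Σ(broken) = 4900 kJ
  Bonds formed (products):
    C-Br: 1 × 265 = 265
    C-C: 3 × 357 = 1071
    C-H: 9 × 398 = 3582
    Σ(formed) = 4918 kJ
  ΔH_B = 4900 − 4918 = −18 kJ
ΔH_A − ΔH_B = −941 kJ, so reaction A has the more negative ΔH; |ΔH_A − ΔH_B| = 941 kJ.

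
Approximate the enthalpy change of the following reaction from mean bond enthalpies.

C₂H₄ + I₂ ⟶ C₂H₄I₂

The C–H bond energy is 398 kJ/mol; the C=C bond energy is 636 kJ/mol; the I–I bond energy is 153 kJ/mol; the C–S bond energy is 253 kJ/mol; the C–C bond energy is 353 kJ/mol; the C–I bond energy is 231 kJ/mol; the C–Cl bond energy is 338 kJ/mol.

ΔH ≈ −26 kJ

Bonds broken (reactants):
  C–H: 4 × 398 = 1592
  C=C: 1 × 636 = 636
  I–I: 1 × 153 = 153
  Σ(broken) = 2381 kJ
Bonds formed (products):
  C–C: 1 × 353 = 353
  C–H: 4 × 398 = 1592
  C–I: 2 × 231 = 462
  Σ(formed) = 2407 kJ
ΔH = Σ(broken) − Σ(formed) = 2381 − 2407 = −26 kJ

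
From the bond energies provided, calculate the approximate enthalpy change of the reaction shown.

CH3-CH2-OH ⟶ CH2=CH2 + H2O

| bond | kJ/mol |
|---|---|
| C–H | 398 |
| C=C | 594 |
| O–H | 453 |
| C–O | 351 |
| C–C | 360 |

ΔH ≈ +62 kJ

Bonds broken (reactants):
  C–C: 1 × 360 = 360
  C–H: 5 × 398 = 1990
  C–O: 1 × 351 = 351
  O–H: 1 × 453 = 453
  Σ(broken) = 3154 kJ
Bonds formed (products):
  C–H: 4 × 398 = 1592
  C=C: 1 × 594 = 594
  O–H: 2 × 453 = 906
  Σ(formed) = 3092 kJ
ΔH = Σ(broken) − Σ(formed) = 3154 − 3092 = +62 kJ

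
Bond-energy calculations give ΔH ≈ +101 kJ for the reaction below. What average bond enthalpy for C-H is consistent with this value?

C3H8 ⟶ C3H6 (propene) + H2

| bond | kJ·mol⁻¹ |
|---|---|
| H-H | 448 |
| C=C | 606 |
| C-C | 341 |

Let D be the C-H bond energy.
Σ(broken) = 2×341 + 8×D = 682 + 8D
Σ(formed) = 1×341 + 6×D + 1×606 + 1×448 = 1395 + 6D
ΔH = Σ(broken) − Σ(formed) = (682 + 8D) − (1395 + 6D) = −713 + 2D
Setting this equal to +101 kJ gives 2D = 814, so D = 407 kJ/mol.

D(C-H) ≈ 407 kJ/mol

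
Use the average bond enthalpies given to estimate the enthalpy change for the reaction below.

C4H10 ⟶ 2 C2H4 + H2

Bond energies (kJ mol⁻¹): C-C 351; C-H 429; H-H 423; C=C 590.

ΔH ≈ +308 kJ

Bonds broken (reactants):
  C-C: 3 × 351 = 1053
  C-H: 10 × 429 = 4290
  Σ(broken) = 5343 kJ
Bonds formed (products):
  C-H: 8 × 429 = 3432
  C=C: 2 × 590 = 1180
  H-H: 1 × 423 = 423
  Σ(formed) = 5035 kJ
ΔH = Σ(broken) − Σ(formed) = 5343 − 5035 = +308 kJ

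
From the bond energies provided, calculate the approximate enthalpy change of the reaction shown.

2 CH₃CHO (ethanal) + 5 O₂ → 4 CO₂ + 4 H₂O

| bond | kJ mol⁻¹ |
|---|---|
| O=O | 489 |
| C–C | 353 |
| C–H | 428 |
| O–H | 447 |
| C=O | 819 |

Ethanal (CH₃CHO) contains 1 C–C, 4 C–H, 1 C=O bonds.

Bonds broken (reactants):
  C–C: 2 × 353 = 706
  C–H: 8 × 428 = 3424
  C=O: 2 × 819 = 1638
  O=O: 5 × 489 = 2445
  Σ(broken) = 8213 kJ
Bonds formed (products):
  C=O: 8 × 819 = 6552
  O–H: 8 × 447 = 3576
  Σ(formed) = 10128 kJ
ΔH = Σ(broken) − Σ(formed) = 8213 − 10128 = −1915 kJ

ΔH ≈ −1915 kJ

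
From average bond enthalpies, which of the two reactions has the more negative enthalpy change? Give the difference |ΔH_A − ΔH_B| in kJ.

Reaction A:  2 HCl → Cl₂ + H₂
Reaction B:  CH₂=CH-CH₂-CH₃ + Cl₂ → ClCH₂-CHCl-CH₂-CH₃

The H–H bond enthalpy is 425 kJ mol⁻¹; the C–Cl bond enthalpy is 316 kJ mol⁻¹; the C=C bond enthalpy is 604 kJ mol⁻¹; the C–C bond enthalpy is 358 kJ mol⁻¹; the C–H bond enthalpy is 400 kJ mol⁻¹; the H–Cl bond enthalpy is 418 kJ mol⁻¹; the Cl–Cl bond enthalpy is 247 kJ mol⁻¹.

Reaction A:
  Bonds broken (reactants):
    H–Cl: 2 × 418 = 836
    Σ(broken) = 836 kJ
  Bonds formed (products):
    Cl–Cl: 1 × 247 = 247
    H–H: 1 × 425 = 425
    Σ(formed) = 672 kJ
  ΔH_A = 836 − 672 = +164 kJ
Reaction B:
  Bonds broken (reactants):
    C–C: 2 × 358 = 716
    C–H: 8 × 400 = 3200
    C=C: 1 × 604 = 604
    Cl–Cl: 1 × 247 = 247
    Σ(broken) = 4767 kJ
  Bonds formed (products):
    C–C: 3 × 358 = 1074
    C–Cl: 2 × 316 = 632
    C–H: 8 × 400 = 3200
    Σ(formed) = 4906 kJ
  ΔH_B = 4767 − 4906 = −139 kJ
ΔH_A − ΔH_B = +303 kJ, so reaction B has the more negative ΔH; |ΔH_A − ΔH_B| = 303 kJ.

Reaction B, by 303 kJ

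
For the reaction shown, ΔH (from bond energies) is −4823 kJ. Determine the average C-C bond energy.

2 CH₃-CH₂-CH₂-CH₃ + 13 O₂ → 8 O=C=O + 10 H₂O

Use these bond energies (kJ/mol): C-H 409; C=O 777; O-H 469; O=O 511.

Let D be the C-C bond energy.
Σ(broken) = 6×D + 20×409 + 13×511 = 14823 + 6D
Σ(formed) = 16×777 + 20×469 = 21812
ΔH = Σ(broken) − Σ(formed) = (14823 + 6D) − (21812) = −6989 + 6D
Setting this equal to −4823 kJ gives 6D = 2166, so D = 361 kJ/mol.

D(C-C) ≈ 361 kJ/mol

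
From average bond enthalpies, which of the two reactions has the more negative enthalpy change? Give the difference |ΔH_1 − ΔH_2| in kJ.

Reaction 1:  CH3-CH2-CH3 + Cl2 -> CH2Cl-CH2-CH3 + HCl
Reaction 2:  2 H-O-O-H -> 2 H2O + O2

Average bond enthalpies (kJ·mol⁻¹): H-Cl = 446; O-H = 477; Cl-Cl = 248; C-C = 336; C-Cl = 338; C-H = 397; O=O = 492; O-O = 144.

Reaction 2, by 65 kJ

Reaction 1:
  Bonds broken (reactants):
    C-C: 2 × 336 = 672
    C-H: 8 × 397 = 3176
    Cl-Cl: 1 × 248 = 248
    Σ(broken) = 4096 kJ
  Bonds formed (products):
    C-C: 2 × 336 = 672
    C-Cl: 1 × 338 = 338
    C-H: 7 × 397 = 2779
    H-Cl: 1 × 446 = 446
    Σ(formed) = 4235 kJ
  ΔH_1 = 4096 − 4235 = −139 kJ
Reaction 2:
  Bonds broken (reactants):
    O-H: 4 × 477 = 1908
    O-O: 2 × 144 = 288
    Σ(broken) = 2196 kJ
  Bonds formed (products):
    O-H: 4 × 477 = 1908
    O=O: 1 × 492 = 492
    Σ(formed) = 2400 kJ
  ΔH_2 = 2196 − 2400 = −204 kJ
ΔH_1 − ΔH_2 = +65 kJ, so reaction 2 has the more negative ΔH; |ΔH_1 − ΔH_2| = 65 kJ.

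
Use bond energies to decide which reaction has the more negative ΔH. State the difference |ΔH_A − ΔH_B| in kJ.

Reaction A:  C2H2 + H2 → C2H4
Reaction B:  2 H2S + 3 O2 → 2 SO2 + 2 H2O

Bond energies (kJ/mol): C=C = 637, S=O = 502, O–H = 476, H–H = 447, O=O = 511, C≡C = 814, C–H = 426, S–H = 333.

Reaction A:
  Bonds broken (reactants):
    C≡C: 1 × 814 = 814
    C–H: 2 × 426 = 852
    H–H: 1 × 447 = 447
    Σ(broken) = 2113 kJ
  Bonds formed (products):
    C–H: 4 × 426 = 1704
    C=C: 1 × 637 = 637
    Σ(formed) = 2341 kJ
  ΔH_A = 2113 − 2341 = −228 kJ
Reaction B:
  Bonds broken (reactants):
    O=O: 3 × 511 = 1533
    S–H: 4 × 333 = 1332
    Σ(broken) = 2865 kJ
  Bonds formed (products):
    O–H: 4 × 476 = 1904
    S=O: 4 × 502 = 2008
    Σ(formed) = 3912 kJ
  ΔH_B = 2865 − 3912 = −1047 kJ
ΔH_A − ΔH_B = +819 kJ, so reaction B has the more negative ΔH; |ΔH_A − ΔH_B| = 819 kJ.

Reaction B, by 819 kJ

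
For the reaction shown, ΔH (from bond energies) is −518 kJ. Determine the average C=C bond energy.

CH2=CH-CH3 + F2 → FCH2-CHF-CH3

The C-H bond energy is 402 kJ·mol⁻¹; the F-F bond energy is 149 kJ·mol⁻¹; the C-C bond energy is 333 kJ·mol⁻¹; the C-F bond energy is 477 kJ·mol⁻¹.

D(C=C) ≈ 620 kJ/mol

Let D be the C=C bond energy.
Σ(broken) = 1×333 + 6×402 + 1×D + 1×149 = 2894 + D
Σ(formed) = 2×333 + 2×477 + 6×402 = 4032
ΔH = Σ(broken) − Σ(formed) = (2894 + D) − (4032) = −1138 + D
Setting this equal to −518 kJ gives D = 620 kJ/mol.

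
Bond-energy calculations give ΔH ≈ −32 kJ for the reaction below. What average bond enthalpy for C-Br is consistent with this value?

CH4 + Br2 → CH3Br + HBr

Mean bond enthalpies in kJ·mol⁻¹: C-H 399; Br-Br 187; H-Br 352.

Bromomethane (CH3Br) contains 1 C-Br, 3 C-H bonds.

Let D be the C-Br bond energy.
Σ(broken) = 1×187 + 4×399 = 1783
Σ(formed) = 1×D + 3×399 + 1×352 = 1549 + D
ΔH = Σ(broken) − Σ(formed) = (1783) − (1549 + D) = +234 − D
Setting this equal to −32 kJ gives D = 266 kJ/mol.

D(C-Br) ≈ 266 kJ/mol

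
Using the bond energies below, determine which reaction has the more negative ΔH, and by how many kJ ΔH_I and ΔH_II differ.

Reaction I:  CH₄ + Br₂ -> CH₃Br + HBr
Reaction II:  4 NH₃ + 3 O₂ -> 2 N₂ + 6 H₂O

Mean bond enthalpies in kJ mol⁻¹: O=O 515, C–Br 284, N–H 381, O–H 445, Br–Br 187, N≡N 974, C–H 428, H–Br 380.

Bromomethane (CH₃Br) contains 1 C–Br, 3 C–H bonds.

Reaction II, by 1122 kJ

Reaction I:
  Bonds broken (reactants):
    Br–Br: 1 × 187 = 187
    C–H: 4 × 428 = 1712
    Σ(broken) = 1899 kJ
  Bonds formed (products):
    C–Br: 1 × 284 = 284
    C–H: 3 × 428 = 1284
    H–Br: 1 × 380 = 380
    Σ(formed) = 1948 kJ
  ΔH_I = 1899 − 1948 = −49 kJ
Reaction II:
  Bonds broken (reactants):
    N–H: 12 × 381 = 4572
    O=O: 3 × 515 = 1545
    Σ(broken) = 6117 kJ
  Bonds formed (products):
    N≡N: 2 × 974 = 1948
    O–H: 12 × 445 = 5340
    Σ(formed) = 7288 kJ
  ΔH_II = 6117 − 7288 = −1171 kJ
ΔH_I − ΔH_II = +1122 kJ, so reaction II has the more negative ΔH; |ΔH_I − ΔH_II| = 1122 kJ.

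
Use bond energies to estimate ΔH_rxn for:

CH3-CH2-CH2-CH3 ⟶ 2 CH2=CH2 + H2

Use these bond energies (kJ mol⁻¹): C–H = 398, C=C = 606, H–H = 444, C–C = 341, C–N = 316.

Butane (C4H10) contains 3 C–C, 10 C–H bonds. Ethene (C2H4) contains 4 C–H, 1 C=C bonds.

Bonds broken (reactants):
  C–C: 3 × 341 = 1023
  C–H: 10 × 398 = 3980
  Σ(broken) = 5003 kJ
Bonds formed (products):
  C–H: 8 × 398 = 3184
  C=C: 2 × 606 = 1212
  H–H: 1 × 444 = 444
  Σ(formed) = 4840 kJ
ΔH = Σ(broken) − Σ(formed) = 5003 − 4840 = +163 kJ

ΔH ≈ +163 kJ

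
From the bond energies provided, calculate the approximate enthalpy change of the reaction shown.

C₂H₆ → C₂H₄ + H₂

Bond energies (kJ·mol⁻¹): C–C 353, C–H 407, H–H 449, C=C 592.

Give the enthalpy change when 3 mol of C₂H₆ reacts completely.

Bonds broken (reactants):
  C–C: 1 × 353 = 353
  C–H: 6 × 407 = 2442
  Σ(broken) = 2795 kJ
Bonds formed (products):
  C–H: 4 × 407 = 1628
  C=C: 1 × 592 = 592
  H–H: 1 × 449 = 449
  Σ(formed) = 2669 kJ
ΔH = Σ(broken) − Σ(formed) = 2795 − 2669 = +126 kJ
For 3× the reaction as written: 3 × (+126) = +378 kJ

ΔH = +378 kJ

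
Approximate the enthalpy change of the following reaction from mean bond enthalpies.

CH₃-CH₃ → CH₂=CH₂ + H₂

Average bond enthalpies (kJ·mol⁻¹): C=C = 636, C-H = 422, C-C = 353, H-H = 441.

Bonds broken (reactants):
  C-C: 1 × 353 = 353
  C-H: 6 × 422 = 2532
  Σ(broken) = 2885 kJ
Bonds formed (products):
  C-H: 4 × 422 = 1688
  C=C: 1 × 636 = 636
  H-H: 1 × 441 = 441
  Σ(formed) = 2765 kJ
ΔH = Σ(broken) − Σ(formed) = 2885 − 2765 = +120 kJ

ΔH ≈ +120 kJ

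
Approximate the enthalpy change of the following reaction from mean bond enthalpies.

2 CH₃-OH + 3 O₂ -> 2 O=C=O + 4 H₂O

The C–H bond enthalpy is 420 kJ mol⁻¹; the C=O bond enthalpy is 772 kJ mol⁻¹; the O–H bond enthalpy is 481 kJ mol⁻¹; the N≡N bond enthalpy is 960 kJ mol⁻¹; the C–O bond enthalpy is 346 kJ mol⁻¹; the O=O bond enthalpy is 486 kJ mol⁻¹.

ΔH ≈ −1304 kJ

Bonds broken (reactants):
  C–H: 6 × 420 = 2520
  C–O: 2 × 346 = 692
  O–H: 2 × 481 = 962
  O=O: 3 × 486 = 1458
  Σ(broken) = 5632 kJ
Bonds formed (products):
  C=O: 4 × 772 = 3088
  O–H: 8 × 481 = 3848
  Σ(formed) = 6936 kJ
ΔH = Σ(broken) − Σ(formed) = 5632 − 6936 = −1304 kJ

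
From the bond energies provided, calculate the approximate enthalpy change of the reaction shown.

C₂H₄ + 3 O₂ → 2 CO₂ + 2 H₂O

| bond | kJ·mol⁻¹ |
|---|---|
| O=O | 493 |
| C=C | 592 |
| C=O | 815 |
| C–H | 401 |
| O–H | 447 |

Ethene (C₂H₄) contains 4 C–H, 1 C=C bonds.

Bonds broken (reactants):
  C–H: 4 × 401 = 1604
  C=C: 1 × 592 = 592
  O=O: 3 × 493 = 1479
  Σ(broken) = 3675 kJ
Bonds formed (products):
  C=O: 4 × 815 = 3260
  O–H: 4 × 447 = 1788
  Σ(formed) = 5048 kJ
ΔH = Σ(broken) − Σ(formed) = 3675 − 5048 = −1373 kJ

ΔH ≈ −1373 kJ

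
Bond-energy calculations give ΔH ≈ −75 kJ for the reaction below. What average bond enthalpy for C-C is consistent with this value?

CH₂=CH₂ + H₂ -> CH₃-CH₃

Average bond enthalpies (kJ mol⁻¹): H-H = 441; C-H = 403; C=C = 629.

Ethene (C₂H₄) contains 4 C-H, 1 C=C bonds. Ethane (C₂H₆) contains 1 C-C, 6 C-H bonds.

D(C-C) ≈ 339 kJ/mol

Let D be the C-C bond energy.
Σ(broken) = 4×403 + 1×629 + 1×441 = 2682
Σ(formed) = 1×D + 6×403 = 2418 + D
ΔH = Σ(broken) − Σ(formed) = (2682) − (2418 + D) = +264 − D
Setting this equal to −75 kJ gives D = 339 kJ/mol.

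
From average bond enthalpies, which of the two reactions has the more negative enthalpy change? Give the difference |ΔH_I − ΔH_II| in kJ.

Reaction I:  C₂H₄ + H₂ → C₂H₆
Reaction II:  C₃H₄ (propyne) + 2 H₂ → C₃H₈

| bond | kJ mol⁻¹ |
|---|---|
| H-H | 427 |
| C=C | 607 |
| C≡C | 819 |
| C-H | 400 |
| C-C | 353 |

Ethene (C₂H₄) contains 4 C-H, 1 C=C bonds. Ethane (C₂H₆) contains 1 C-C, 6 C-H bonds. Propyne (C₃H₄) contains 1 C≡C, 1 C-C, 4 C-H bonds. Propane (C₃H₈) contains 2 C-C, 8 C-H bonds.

Reaction II, by 161 kJ

Reaction I:
  Bonds broken (reactants):
    C-H: 4 × 400 = 1600
    C=C: 1 × 607 = 607
    H-H: 1 × 427 = 427
    Σ(broken) = 2634 kJ
  Bonds formed (products):
    C-C: 1 × 353 = 353
    C-H: 6 × 400 = 2400
    Σ(formed) = 2753 kJ
  ΔH_I = 2634 − 2753 = −119 kJ
Reaction II:
  Bonds broken (reactants):
    C≡C: 1 × 819 = 819
    C-C: 1 × 353 = 353
    C-H: 4 × 400 = 1600
    H-H: 2 × 427 = 854
    Σ(broken) = 3626 kJ
  Bonds formed (products):
    C-C: 2 × 353 = 706
    C-H: 8 × 400 = 3200
    Σ(formed) = 3906 kJ
  ΔH_II = 3626 − 3906 = −280 kJ
ΔH_I − ΔH_II = +161 kJ, so reaction II has the more negative ΔH; |ΔH_I − ΔH_II| = 161 kJ.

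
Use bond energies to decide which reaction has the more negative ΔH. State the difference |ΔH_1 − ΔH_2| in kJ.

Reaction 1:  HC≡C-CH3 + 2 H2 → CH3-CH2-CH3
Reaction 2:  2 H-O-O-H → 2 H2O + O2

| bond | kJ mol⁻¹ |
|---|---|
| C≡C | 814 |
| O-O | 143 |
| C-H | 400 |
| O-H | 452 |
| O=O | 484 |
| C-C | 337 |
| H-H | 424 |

Reaction 1:
  Bonds broken (reactants):
    C≡C: 1 × 814 = 814
    C-C: 1 × 337 = 337
    C-H: 4 × 400 = 1600
    H-H: 2 × 424 = 848
    Σ(broken) = 3599 kJ
  Bonds formed (products):
    C-C: 2 × 337 = 674
    C-H: 8 × 400 = 3200
    Σ(formed) = 3874 kJ
  ΔH_1 = 3599 − 3874 = −275 kJ
Reaction 2:
  Bonds broken (reactants):
    O-H: 4 × 452 = 1808
    O-O: 2 × 143 = 286
    Σ(broken) = 2094 kJ
  Bonds formed (products):
    O-H: 4 × 452 = 1808
    O=O: 1 × 484 = 484
    Σ(formed) = 2292 kJ
  ΔH_2 = 2094 − 2292 = −198 kJ
ΔH_1 − ΔH_2 = −77 kJ, so reaction 1 has the more negative ΔH; |ΔH_1 − ΔH_2| = 77 kJ.

Reaction 1, by 77 kJ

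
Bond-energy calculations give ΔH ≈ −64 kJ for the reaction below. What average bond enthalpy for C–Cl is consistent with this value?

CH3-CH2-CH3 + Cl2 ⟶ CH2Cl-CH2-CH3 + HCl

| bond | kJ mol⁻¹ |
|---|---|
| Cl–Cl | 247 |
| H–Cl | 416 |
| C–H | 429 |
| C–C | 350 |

D(C–Cl) ≈ 324 kJ/mol

Let D be the C–Cl bond energy.
Σ(broken) = 2×350 + 8×429 + 1×247 = 4379
Σ(formed) = 2×350 + 1×D + 7×429 + 1×416 = 4119 + D
ΔH = Σ(broken) − Σ(formed) = (4379) − (4119 + D) = +260 − D
Setting this equal to −64 kJ gives D = 324 kJ/mol.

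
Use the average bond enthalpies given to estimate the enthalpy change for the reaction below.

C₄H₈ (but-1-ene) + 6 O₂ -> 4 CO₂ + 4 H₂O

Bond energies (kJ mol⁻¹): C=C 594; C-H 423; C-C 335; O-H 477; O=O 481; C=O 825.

ΔH ≈ −2882 kJ

Bonds broken (reactants):
  C-C: 2 × 335 = 670
  C-H: 8 × 423 = 3384
  C=C: 1 × 594 = 594
  O=O: 6 × 481 = 2886
  Σ(broken) = 7534 kJ
Bonds formed (products):
  C=O: 8 × 825 = 6600
  O-H: 8 × 477 = 3816
  Σ(formed) = 10416 kJ
ΔH = Σ(broken) − Σ(formed) = 7534 − 10416 = −2882 kJ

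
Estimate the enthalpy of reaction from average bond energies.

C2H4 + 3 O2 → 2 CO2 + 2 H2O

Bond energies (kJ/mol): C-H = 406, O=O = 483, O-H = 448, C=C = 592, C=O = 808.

ΔH ≈ −1359 kJ

Bonds broken (reactants):
  C-H: 4 × 406 = 1624
  C=C: 1 × 592 = 592
  O=O: 3 × 483 = 1449
  Σ(broken) = 3665 kJ
Bonds formed (products):
  C=O: 4 × 808 = 3232
  O-H: 4 × 448 = 1792
  Σ(formed) = 5024 kJ
ΔH = Σ(broken) − Σ(formed) = 3665 − 5024 = −1359 kJ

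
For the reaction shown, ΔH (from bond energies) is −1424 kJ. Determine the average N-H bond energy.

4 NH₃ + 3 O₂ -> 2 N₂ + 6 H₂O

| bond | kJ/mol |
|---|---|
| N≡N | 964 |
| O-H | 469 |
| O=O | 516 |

Let D be the N-H bond energy.
Σ(broken) = 12×D + 3×516 = 1548 + 12D
Σ(formed) = 2×964 + 12×469 = 7556
ΔH = Σ(broken) − Σ(formed) = (1548 + 12D) − (7556) = −6008 + 12D
Setting this equal to −1424 kJ gives 12D = 4584, so D = 382 kJ/mol.

D(N-H) ≈ 382 kJ/mol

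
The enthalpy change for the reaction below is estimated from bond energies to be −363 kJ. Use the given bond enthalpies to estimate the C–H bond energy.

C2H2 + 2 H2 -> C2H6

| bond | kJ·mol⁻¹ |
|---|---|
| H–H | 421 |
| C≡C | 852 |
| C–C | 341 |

D(C–H) ≈ 429 kJ/mol

Let D be the C–H bond energy.
Σ(broken) = 1×852 + 2×D + 2×421 = 1694 + 2D
Σ(formed) = 1×341 + 6×D = 341 + 6D
ΔH = Σ(broken) − Σ(formed) = (1694 + 2D) − (341 + 6D) = +1353 − 4D
Setting this equal to −363 kJ gives 4D = 1716, so D = 429 kJ/mol.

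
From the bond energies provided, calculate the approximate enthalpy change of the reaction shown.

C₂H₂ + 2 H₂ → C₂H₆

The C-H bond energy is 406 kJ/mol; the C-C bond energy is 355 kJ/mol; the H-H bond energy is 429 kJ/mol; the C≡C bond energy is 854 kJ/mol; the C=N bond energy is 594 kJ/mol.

Bonds broken (reactants):
  C≡C: 1 × 854 = 854
  C-H: 2 × 406 = 812
  H-H: 2 × 429 = 858
  Σ(broken) = 2524 kJ
Bonds formed (products):
  C-C: 1 × 355 = 355
  C-H: 6 × 406 = 2436
  Σ(formed) = 2791 kJ
ΔH = Σ(broken) − Σ(formed) = 2524 − 2791 = −267 kJ

ΔH ≈ −267 kJ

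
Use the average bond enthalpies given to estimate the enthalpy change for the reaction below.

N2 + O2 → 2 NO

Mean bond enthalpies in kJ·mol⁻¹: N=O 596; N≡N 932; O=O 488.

Bonds broken (reactants):
  N≡N: 1 × 932 = 932
  O=O: 1 × 488 = 488
  Σ(broken) = 1420 kJ
Bonds formed (products):
  N=O: 2 × 596 = 1192
  Σ(formed) = 1192 kJ
ΔH = Σ(broken) − Σ(formed) = 1420 − 1192 = +228 kJ

ΔH ≈ +228 kJ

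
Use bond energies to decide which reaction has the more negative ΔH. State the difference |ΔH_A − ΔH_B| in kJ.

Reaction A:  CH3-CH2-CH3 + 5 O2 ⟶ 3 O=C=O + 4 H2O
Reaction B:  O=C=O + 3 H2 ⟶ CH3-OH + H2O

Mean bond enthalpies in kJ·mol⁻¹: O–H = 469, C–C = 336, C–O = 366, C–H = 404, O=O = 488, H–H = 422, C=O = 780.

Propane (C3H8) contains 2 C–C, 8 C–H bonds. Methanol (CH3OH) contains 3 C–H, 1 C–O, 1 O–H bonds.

Reaction A, by 1929 kJ

Reaction A:
  Bonds broken (reactants):
    C–C: 2 × 336 = 672
    C–H: 8 × 404 = 3232
    O=O: 5 × 488 = 2440
    Σ(broken) = 6344 kJ
  Bonds formed (products):
    C=O: 6 × 780 = 4680
    O–H: 8 × 469 = 3752
    Σ(formed) = 8432 kJ
  ΔH_A = 6344 − 8432 = −2088 kJ
Reaction B:
  Bonds broken (reactants):
    C=O: 2 × 780 = 1560
    H–H: 3 × 422 = 1266
    Σ(broken) = 2826 kJ
  Bonds formed (products):
    C–H: 3 × 404 = 1212
    C–O: 1 × 366 = 366
    O–H: 3 × 469 = 1407
    Σ(formed) = 2985 kJ
  ΔH_B = 2826 − 2985 = −159 kJ
ΔH_A − ΔH_B = −1929 kJ, so reaction A has the more negative ΔH; |ΔH_A − ΔH_B| = 1929 kJ.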